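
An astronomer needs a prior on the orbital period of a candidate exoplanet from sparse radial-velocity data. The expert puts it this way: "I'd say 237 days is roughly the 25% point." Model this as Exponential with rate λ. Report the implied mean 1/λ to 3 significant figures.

mean ≈ 824 days

P(T < 237.0) = 1 − e^(−λ·237.0) = 0.25, so λ = −ln(1−0.25)/237.0 = −ln(0.75)/237.0 = 0.00121.
Mean = 1/λ = 824 days.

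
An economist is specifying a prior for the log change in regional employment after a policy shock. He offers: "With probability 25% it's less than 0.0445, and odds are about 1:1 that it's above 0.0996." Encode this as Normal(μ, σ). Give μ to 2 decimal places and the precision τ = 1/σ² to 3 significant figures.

μ = 0.10, τ = 150

For Normal(μ,σ), the p-quantile is μ + z_p·σ. Here z_{0.25} = -0.6745, z_{0.5} = 0.
So 0.0445 = μ − 0.6745σ and 0.0996 = μ + 0σ.
Subtracting: σ = (0.0996 − 0.0445)/(0 − (-0.6745)) = 0.08.
Then μ = 0.0445 − (-0.6745)·0.08 = 0.10.
Precision τ = 1/σ² = 1/0.08169² = 150.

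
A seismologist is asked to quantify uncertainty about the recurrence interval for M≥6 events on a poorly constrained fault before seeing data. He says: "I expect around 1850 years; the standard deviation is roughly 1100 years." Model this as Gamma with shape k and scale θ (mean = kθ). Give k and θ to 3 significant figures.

k ≈ 2.83, θ ≈ 654

For Gamma(k, scale θ): mean = kθ, variance = kθ², so CV = 1/√k.
CV = SD/mean = 1100/1850 = 0.5946, hence k = 1/CV² = 2.83.
Then θ = mean/k = 1850/2.83 = 654.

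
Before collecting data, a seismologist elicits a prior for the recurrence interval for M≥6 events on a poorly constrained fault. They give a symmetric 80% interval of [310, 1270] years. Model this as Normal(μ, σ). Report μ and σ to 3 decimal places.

μ = 790.000, σ = 374.546

A symmetric 80% interval runs μ ± z·σ with z = 1.282.
Half-width = 480, so σ = 480/1.282 = 374.546.
μ is the interval midpoint, 790.000.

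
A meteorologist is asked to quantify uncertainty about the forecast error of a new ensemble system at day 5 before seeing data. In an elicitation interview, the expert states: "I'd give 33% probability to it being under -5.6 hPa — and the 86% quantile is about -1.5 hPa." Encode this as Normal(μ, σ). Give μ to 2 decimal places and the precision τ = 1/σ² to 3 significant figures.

μ = -4.41, τ = 0.137

For Normal(μ,σ), the p-quantile is μ + z_p·σ. Here z_{0.33} = -0.4399, z_{0.86} = 1.08.
So -5.6 = μ − 0.4399σ and -1.5 = μ + 1.08σ.
Subtracting: σ = (-1.5 − -5.6)/(1.08 − (-0.4399)) = 2.70.
Then μ = -5.6 − (-0.4399)·2.70 = -4.41.
Precision τ = 1/σ² = 1/2.697² = 0.137.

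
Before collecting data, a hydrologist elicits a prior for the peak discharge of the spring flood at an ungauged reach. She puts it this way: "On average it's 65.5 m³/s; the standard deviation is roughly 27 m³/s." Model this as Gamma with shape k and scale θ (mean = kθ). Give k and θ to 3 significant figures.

k ≈ 5.89, θ ≈ 11.1

For Gamma(k, scale θ): mean = kθ, variance = kθ², so CV = 1/√k.
CV = SD/mean = 27/65.5 = 0.4122, hence k = 1/CV² = 5.89.
Then θ = mean/k = 65.5/5.89 = 11.1.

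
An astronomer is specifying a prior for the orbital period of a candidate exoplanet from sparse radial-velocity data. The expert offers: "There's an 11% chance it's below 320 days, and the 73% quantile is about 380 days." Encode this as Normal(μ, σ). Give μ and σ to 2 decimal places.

μ = 360.01, σ = 32.62

For Normal(μ,σ), the p-quantile is μ + z_p·σ. Here z_{0.11} = -1.227, z_{0.73} = 0.6128.
So 320 = μ − 1.227σ and 380 = μ + 0.6128σ.
Subtracting: σ = (380 − 320)/(0.6128 − (-1.227)) = 32.62.
Then μ = 320 − (-1.227)·32.62 = 360.01.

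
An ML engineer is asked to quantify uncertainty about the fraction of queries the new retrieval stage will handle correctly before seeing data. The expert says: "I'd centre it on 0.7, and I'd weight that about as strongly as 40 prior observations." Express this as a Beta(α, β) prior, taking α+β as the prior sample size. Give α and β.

α = 28, β = 12

Under the effective-sample-size interpretation, Beta(α, β) has prior mean α/(α+β) and prior sample size α+β.
So α+β = 40 and α/(α+β) = 0.7, giving α = 0.7·40 = 28 and β = 40 − 28 = 12.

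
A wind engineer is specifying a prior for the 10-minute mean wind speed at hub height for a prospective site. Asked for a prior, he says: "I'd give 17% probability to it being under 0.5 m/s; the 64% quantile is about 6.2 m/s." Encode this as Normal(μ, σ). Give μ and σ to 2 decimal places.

The p-quantile of Normal(μ,σ) is μ + z_p·σ, with z_{0.17} = -0.9542 and z_{0.64} = 0.3585.
Eliminate σ: μ = (z₂·x₁ − z₁·x₂)/(z₂ − z₁) = (0.3585·0.5 − (-0.9542)·6.2)/1.313 = 4.64.
Then σ = (x₂ − x₁)/(z₂ − z₁) = (6.2 − 0.5)/1.313 = 4.34.

μ = 4.64, σ = 4.34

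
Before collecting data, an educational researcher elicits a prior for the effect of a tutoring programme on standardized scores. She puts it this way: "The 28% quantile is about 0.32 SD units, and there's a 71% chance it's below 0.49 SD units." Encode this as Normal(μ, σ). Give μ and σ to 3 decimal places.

The p-quantile of Normal(μ,σ) is μ + z_p·σ, with z_{0.28} = -0.5828 and z_{0.71} = 0.5534.
Eliminate σ: μ = (z₂·x₁ − z₁·x₂)/(z₂ − z₁) = (0.5534·0.32 − (-0.5828)·0.49)/1.136 = 0.407.
Then σ = (x₂ − x₁)/(z₂ − z₁) = (0.49 − 0.32)/1.136 = 0.150.

μ = 0.407, σ = 0.150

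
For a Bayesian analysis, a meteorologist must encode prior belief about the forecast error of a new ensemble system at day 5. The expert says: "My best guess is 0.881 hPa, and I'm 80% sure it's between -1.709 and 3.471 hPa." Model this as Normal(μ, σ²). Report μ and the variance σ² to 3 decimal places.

μ = 0.881, σ² = 4.084

A symmetric 80% interval runs μ ± z·σ with z = 1.282.
Half-width = 2.59, so σ = 2.59/1.282 = 2.0210 and σ² = 4.084.
μ is the stated best guess, 0.881.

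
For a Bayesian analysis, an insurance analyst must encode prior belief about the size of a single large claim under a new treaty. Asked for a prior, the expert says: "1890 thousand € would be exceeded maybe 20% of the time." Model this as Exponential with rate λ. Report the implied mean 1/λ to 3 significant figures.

P(T > 1890.0) = e^(−λ·1890.0) = 0.2, so λ = −ln(0.2)/1890.0 = 0.000852.
Mean = 1/λ = 1170 thousand €.

mean ≈ 1170 thousand €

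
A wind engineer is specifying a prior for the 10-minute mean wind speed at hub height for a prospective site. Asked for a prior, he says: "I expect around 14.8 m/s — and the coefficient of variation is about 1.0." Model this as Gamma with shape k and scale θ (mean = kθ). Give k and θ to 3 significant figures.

k ≈ 1, θ ≈ 14.8

For Gamma(k, scale θ): mean = kθ, variance = kθ², so CV = 1/√k.
CV = 1.0, hence k = 1/CV² = 1.
Then θ = mean/k = 14.8/1 = 14.8.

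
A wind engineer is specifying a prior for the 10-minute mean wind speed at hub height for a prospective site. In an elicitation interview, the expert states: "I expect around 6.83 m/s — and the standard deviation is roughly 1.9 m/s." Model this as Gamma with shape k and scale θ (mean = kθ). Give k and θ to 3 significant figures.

For Gamma(k, scale θ): mean = kθ, variance = kθ², so CV = 1/√k.
CV = SD/mean = 1.9/6.83 = 0.2782, hence k = 1/CV² = 12.9.
Then θ = mean/k = 6.83/12.9 = 0.529.

k ≈ 12.9, θ ≈ 0.529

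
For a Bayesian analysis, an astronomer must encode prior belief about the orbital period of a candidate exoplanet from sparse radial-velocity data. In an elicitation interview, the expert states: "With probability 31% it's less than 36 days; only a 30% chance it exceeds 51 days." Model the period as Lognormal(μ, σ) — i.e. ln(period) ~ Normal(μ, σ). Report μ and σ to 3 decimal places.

If T ~ Lognormal(μ,σ) then ln T ~ Normal(μ,σ), so the p-quantile of ln T is μ + z_p·σ.
ln(36) = 3.584 and ln(51) = 3.932; z_{0.31} = -0.4959, z_{0.7} = 0.5244.
σ = (3.932 − 3.584)/(0.5244 − (-0.4959)) = 0.341.
μ = 3.584 − (-0.4959)·0.341 = 3.753.

μ ≈ 3.753, σ ≈ 0.341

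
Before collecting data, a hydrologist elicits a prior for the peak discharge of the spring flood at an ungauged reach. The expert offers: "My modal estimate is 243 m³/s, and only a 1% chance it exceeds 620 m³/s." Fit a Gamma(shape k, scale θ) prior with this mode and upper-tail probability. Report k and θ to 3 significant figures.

Gamma(k,θ) with k>1 has mode (k−1)θ, so θ = 243/(k−1).
Need P(X < 620) = 0.99 with θ tied to k this way. Start at k = 2, θ = 243: P(X<620) ≈ 0.723.
Too low — raise k to concentrate. Iterating converges to k ≈ 6.33.
Then θ = 243/(6.33−1) ≈ 45.6.

k ≈ 6.33, θ ≈ 45.6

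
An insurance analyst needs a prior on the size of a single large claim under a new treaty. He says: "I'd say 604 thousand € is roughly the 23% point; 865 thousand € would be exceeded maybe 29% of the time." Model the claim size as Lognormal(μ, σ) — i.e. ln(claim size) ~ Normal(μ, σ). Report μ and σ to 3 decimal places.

μ ≈ 6.609, σ ≈ 0.278

If T ~ Lognormal(μ,σ) then ln T ~ Normal(μ,σ), so the p-quantile of ln T is μ + z_p·σ.
ln(604) = 6.404 and ln(865) = 6.763; z_{0.23} = -0.7388, z_{0.71} = 0.5534.
σ = (6.763 − 6.404)/(0.5534 − (-0.7388)) = 0.278.
μ = 6.404 − (-0.7388)·0.278 = 6.609.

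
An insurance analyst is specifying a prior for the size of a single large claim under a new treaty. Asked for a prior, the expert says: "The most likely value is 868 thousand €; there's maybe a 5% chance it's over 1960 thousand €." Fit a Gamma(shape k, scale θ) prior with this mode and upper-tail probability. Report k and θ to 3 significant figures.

k ≈ 5.14, θ ≈ 210

Gamma(k,θ) with k>1 has mode (k−1)θ, so θ = 868/(k−1).
Need P(X < 1960) = 0.95 with θ tied to k this way. Start at k = 2, θ = 868: P(X<1960) ≈ 0.659.
Too low — raise k to concentrate. Iterating converges to k ≈ 5.14.
Then θ = 868/(5.14−1) ≈ 210.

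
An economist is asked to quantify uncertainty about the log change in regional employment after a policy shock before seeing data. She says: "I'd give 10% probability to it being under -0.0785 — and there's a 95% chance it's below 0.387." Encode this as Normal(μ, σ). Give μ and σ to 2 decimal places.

μ = 0.13, σ = 0.16

For Normal(μ,σ), the p-quantile is μ + z_p·σ. Here z_{0.1} = -1.282, z_{0.95} = 1.645.
So -0.0785 = μ − 1.282σ and 0.387 = μ + 1.645σ.
Subtracting: σ = (0.387 − -0.0785)/(1.645 − (-1.282)) = 0.16.
Then μ = -0.0785 − (-1.282)·0.16 = 0.13.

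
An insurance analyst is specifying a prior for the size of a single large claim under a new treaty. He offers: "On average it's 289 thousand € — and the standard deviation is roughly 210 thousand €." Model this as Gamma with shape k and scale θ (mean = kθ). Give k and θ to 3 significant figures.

k ≈ 1.89, θ ≈ 153

For Gamma(k, scale θ): mean = kθ, variance = kθ², so CV = 1/√k.
CV = SD/mean = 210/289 = 0.7266, hence k = 1/CV² = 1.89.
Then θ = mean/k = 289/1.89 = 153.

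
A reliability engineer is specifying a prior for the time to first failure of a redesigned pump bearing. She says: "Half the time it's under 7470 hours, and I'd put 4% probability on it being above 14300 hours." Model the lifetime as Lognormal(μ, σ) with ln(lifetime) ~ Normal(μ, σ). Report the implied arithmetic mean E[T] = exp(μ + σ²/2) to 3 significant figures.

If T ~ Lognormal(μ,σ) then ln T ~ Normal(μ,σ), so the p-quantile of ln T is μ + z_p·σ.
ln(7470) = 8.919 and ln(14300) = 9.568; z_{0.5} = 0, z_{0.96} = 1.751.
σ = (9.568 − 8.919)/(1.751 − (0)) = 0.371.
μ = 8.919 − (0)·0.371 = 8.919.
E[T] = exp(μ + σ²/2) = exp(8.919 + 0.0688) = 8000 hours.

E[T] ≈ 8000 hours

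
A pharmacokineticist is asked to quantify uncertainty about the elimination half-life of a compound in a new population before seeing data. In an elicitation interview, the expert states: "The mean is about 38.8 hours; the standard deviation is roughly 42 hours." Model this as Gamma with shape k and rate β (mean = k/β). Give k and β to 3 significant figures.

For Gamma(k, rate β): mean = k/β, variance = k/β², so CV = 1/√k.
CV = SD/mean = 42/38.8 = 1.082, hence k = 1/CV² = 0.853.
Then β = k/mean = 0.853/38.8 = 0.022.

k ≈ 0.853, β ≈ 0.022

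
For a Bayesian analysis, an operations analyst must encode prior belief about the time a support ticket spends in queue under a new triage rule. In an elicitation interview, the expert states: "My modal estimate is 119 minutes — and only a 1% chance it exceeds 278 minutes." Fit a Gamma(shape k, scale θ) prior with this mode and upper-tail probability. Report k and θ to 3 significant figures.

Gamma(k,θ) with k>1 has mode (k−1)θ, so θ = 119/(k−1).
Need P(X < 278) = 0.99 with θ tied to k this way. Start at k = 2, θ = 119: P(X<278) ≈ 0.677.
Too low — raise k to concentrate. Iterating converges to k ≈ 7.61.
Then θ = 119/(7.61−1) ≈ 18.

k ≈ 7.61, θ ≈ 18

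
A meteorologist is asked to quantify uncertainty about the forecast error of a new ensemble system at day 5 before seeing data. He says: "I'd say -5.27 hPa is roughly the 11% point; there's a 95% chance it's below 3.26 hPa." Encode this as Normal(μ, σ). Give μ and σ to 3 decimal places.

The p-quantile of Normal(μ,σ) is μ + z_p·σ, with z_{0.11} = -1.227 and z_{0.95} = 1.645.
Eliminate σ: μ = (z₂·x₁ − z₁·x₂)/(z₂ − z₁) = (1.645·-5.27 − (-1.227)·3.26)/2.871 = -1.626.
Then σ = (x₂ − x₁)/(z₂ − z₁) = (3.26 − -5.27)/2.871 = 2.971.

μ = -1.626, σ = 2.971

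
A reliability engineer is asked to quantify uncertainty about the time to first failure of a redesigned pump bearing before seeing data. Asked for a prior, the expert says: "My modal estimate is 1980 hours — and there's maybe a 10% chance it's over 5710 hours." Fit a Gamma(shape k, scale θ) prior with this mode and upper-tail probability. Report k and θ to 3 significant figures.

Gamma(k,θ) with k>1 has mode (k−1)θ, so θ = 1980/(k−1).
Need P(X < 5710) = 0.9 with θ tied to k this way. Start at k = 2, θ = 1980: P(X<5710) ≈ 0.783.
Too low — raise k to concentrate. Iterating converges to k ≈ 2.7.
Then θ = 1980/(2.7−1) ≈ 1160.

k ≈ 2.7, θ ≈ 1160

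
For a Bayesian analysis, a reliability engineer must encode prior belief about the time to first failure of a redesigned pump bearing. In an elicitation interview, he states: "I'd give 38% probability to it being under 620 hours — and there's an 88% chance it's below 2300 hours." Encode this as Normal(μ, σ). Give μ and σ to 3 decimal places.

For Normal(μ,σ), the p-quantile is μ + z_p·σ. Here z_{0.38} = -0.3055, z_{0.88} = 1.175.
So 620 = μ − 0.3055σ and 2300 = μ + 1.175σ.
Subtracting: σ = (2300 − 620)/(1.175 − (-0.3055)) = 1134.777.
Then μ = 620 − (-0.3055)·1134.777 = 966.652.

μ = 966.652, σ = 1134.777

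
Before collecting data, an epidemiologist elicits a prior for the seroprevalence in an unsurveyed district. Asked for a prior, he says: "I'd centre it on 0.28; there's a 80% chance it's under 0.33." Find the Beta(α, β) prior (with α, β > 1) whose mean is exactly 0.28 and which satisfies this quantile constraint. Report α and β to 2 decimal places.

With mean 0.28 fixed, write α = 0.28s, β = 0.72s where s = α+β.
Need P(θ < 0.33) = 0.8 under Beta(0.28s, 0.72s). Normal approximation: (q−m)/√(m(1−m)/s) ≈ z_{0.8} = 0.842, so s ≈ 0.28·0.72·(0.842)²/(0.33−0.28)² = 57.1.
At s = 57.1: P(θ<0.33) ≈ 0.804. Adjusting to match 0.8 gives s ≈ 55.23.
So α = 0.28·55.23 ≈ 15.47, β = 0.72·55.23 ≈ 39.77.

α ≈ 15.47, β ≈ 39.77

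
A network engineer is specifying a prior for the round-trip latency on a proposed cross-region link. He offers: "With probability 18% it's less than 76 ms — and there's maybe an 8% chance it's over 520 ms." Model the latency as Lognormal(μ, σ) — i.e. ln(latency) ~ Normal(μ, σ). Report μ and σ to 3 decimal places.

If T ~ Lognormal(μ,σ) then ln T ~ Normal(μ,σ), so the p-quantile of ln T is μ + z_p·σ.
ln(76) = 4.331 and ln(520) = 6.254; z_{0.18} = -0.9154, z_{0.92} = 1.405.
σ = (6.254 − 4.331)/(1.405 − (-0.9154)) = 0.829.
μ = 4.331 − (-0.9154)·0.829 = 5.089.

μ ≈ 5.089, σ ≈ 0.829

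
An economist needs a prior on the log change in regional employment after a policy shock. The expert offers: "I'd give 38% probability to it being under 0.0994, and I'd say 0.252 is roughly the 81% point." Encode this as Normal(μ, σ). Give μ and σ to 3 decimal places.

For Normal(μ,σ), the p-quantile is μ + z_p·σ. Here z_{0.38} = -0.3055, z_{0.81} = 0.8779.
So 0.0994 = μ − 0.3055σ and 0.252 = μ + 0.8779σ.
Subtracting: σ = (0.252 − 0.0994)/(0.8779 − (-0.3055)) = 0.129.
Then μ = 0.0994 − (-0.3055)·0.129 = 0.139.

μ = 0.139, σ = 0.129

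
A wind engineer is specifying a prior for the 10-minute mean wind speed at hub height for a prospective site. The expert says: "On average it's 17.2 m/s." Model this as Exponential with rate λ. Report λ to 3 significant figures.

Exponential mean = 1/λ, so λ = 1/17.2 = 0.0581.

λ ≈ 0.0581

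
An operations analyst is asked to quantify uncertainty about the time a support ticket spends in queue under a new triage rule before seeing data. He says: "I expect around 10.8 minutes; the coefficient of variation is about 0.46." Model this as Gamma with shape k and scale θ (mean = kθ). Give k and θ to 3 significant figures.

k ≈ 4.73, θ ≈ 2.29

For Gamma(k, scale θ): mean = kθ, variance = kθ², so CV = 1/√k.
CV = 0.46, hence k = 1/CV² = 4.73.
Then θ = mean/k = 10.8/4.73 = 2.29.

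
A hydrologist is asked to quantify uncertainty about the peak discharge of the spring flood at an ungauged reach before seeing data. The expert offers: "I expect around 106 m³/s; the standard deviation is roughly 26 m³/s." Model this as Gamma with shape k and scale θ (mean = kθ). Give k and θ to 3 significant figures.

k ≈ 16.6, θ ≈ 6.38

For Gamma(k, scale θ): mean = kθ, variance = kθ², so CV = 1/√k.
CV = SD/mean = 26/106 = 0.2453, hence k = 1/CV² = 16.6.
Then θ = mean/k = 106/16.6 = 6.38.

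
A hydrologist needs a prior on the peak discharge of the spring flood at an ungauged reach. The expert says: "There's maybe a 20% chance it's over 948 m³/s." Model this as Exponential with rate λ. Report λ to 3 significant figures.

P(T > 948.0) = e^(−λ·948.0) = 0.2, so λ = −ln(0.2)/948.0 = 0.0017.

λ ≈ 0.0017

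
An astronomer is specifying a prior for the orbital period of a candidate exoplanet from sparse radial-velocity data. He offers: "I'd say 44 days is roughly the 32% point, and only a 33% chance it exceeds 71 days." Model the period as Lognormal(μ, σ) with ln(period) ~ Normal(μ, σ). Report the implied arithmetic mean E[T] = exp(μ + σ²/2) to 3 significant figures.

If T ~ Lognormal(μ,σ) then ln T ~ Normal(μ,σ), so the p-quantile of ln T is μ + z_p·σ.
ln(44) = 3.784 and ln(71) = 4.263; z_{0.32} = -0.4677, z_{0.67} = 0.4399.
σ = (4.263 − 3.784)/(0.4399 − (-0.4677)) = 0.527.
μ = 3.784 − (-0.4677)·0.527 = 4.031.
E[T] = exp(μ + σ²/2) = exp(4.031 + 0.1390) = 64.7 days.

E[T] ≈ 64.7 days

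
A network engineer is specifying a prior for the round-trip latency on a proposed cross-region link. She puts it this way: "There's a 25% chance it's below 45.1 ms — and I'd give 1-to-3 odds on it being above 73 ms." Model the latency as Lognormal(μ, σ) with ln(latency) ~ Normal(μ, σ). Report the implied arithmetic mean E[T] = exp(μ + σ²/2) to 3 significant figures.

If T ~ Lognormal(μ,σ) then ln T ~ Normal(μ,σ), so the p-quantile of ln T is μ + z_p·σ.
ln(45.1) = 3.809 and ln(73) = 4.29; z_{0.25} = -0.6745, z_{0.75} = 0.6745.
σ = (4.29 − 3.809)/(0.6745 − (-0.6745)) = 0.357.
μ = 3.809 − (-0.6745)·0.357 = 4.050.
E[T] = exp(μ + σ²/2) = exp(4.050 + 0.0637) = 61.2 ms.

E[T] ≈ 61.2 ms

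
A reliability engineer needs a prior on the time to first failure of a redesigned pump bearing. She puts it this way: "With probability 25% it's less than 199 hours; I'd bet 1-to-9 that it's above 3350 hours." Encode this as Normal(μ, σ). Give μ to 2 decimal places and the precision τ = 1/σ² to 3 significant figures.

μ = 1285.54, τ = 3.85e-07

The p-quantile of Normal(μ,σ) is μ + z_p·σ, with z_{0.25} = -0.6745 and z_{0.9} = 1.282.
Eliminate σ: μ = (z₂·x₁ − z₁·x₂)/(z₂ − z₁) = (1.282·199 − (-0.6745)·3350)/1.956 = 1285.54.
Then σ = (x₂ − x₁)/(z₂ − z₁) = (3350 − 199)/1.956 = 1610.91.
Precision τ = 1/σ² = 1/1611² = 3.85e-07.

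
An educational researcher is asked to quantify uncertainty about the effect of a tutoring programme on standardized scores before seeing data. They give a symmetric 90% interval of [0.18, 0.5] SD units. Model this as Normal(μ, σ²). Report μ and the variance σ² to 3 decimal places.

μ = 0.340, σ² = 0.009

A symmetric 90% interval runs μ ± z·σ with z = 1.645.
Half-width = 0.16, so σ = 0.16/1.645 = 0.0973 and σ² = 0.009.
μ is the interval midpoint, 0.340.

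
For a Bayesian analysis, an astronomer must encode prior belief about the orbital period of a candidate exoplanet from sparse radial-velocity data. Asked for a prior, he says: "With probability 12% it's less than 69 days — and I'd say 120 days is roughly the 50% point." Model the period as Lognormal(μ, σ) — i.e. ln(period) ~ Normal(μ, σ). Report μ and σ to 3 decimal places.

If T ~ Lognormal(μ,σ) then ln T ~ Normal(μ,σ), so the p-quantile of ln T is μ + z_p·σ.
ln(69) = 4.234 and ln(120) = 4.787; z_{0.12} = -1.175, z_{0.5} = 0.
σ = (4.787 − 4.234)/(0 − (-1.175)) = 0.471.
μ = 4.234 − (-1.175)·0.471 = 4.787.

μ ≈ 4.787, σ ≈ 0.471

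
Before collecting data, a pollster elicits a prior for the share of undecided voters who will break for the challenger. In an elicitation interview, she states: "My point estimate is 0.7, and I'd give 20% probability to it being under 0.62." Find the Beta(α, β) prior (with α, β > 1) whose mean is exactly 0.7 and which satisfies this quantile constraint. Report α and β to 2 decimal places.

α ≈ 15.52, β ≈ 6.65

With mean 0.7 fixed, write α = 0.7s, β = 0.3s where s = α+β.
Need P(θ < 0.62) = 0.2 under Beta(0.7s, 0.3s). Normal approximation: (q−m)/√(m(1−m)/s) ≈ z_{0.2} = -0.842, so s ≈ 0.7·0.3·(-0.842)²/(0.62−0.7)² = 23.2.
At s = 23.2: P(θ<0.62) ≈ 0.195. Adjusting to match 0.2 gives s ≈ 22.18.
So α = 0.7·22.18 ≈ 15.52, β = 0.3·22.18 ≈ 6.65.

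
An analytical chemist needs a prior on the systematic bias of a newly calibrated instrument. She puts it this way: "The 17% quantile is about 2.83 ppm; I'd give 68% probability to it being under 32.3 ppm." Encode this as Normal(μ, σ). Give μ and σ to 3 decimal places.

The p-quantile of Normal(μ,σ) is μ + z_p·σ, with z_{0.17} = -0.9542 and z_{0.68} = 0.4677.
Eliminate σ: μ = (z₂·x₁ − z₁·x₂)/(z₂ − z₁) = (0.4677·2.83 − (-0.9542)·32.3)/1.422 = 22.606.
Then σ = (x₂ − x₁)/(z₂ − z₁) = (32.3 − 2.83)/1.422 = 20.726.

μ = 22.606, σ = 20.726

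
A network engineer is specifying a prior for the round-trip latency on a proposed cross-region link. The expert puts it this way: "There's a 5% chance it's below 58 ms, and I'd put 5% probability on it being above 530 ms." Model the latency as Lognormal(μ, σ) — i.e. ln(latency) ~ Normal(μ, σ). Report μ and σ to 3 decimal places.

If T ~ Lognormal(μ,σ) then ln T ~ Normal(μ,σ), so the p-quantile of ln T is μ + z_p·σ.
ln(58) = 4.06 and ln(530) = 6.273; z_{0.05} = -1.645, z_{0.95} = 1.645.
σ = (6.273 − 4.06)/(1.645 − (-1.645)) = 0.673.
μ = 4.06 − (-1.645)·0.673 = 5.167.

μ ≈ 5.167, σ ≈ 0.673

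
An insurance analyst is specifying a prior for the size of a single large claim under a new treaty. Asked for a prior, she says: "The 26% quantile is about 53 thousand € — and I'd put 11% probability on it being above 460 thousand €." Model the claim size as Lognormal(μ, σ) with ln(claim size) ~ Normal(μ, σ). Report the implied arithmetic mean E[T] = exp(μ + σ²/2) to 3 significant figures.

E[T] ≈ 217 thousand €

If T ~ Lognormal(μ,σ) then ln T ~ Normal(μ,σ), so the p-quantile of ln T is μ + z_p·σ.
ln(53) = 3.97 and ln(460) = 6.131; z_{0.26} = -0.6433, z_{0.89} = 1.227.
σ = (6.131 − 3.97)/(1.227 − (-0.6433)) = 1.156.
μ = 3.97 − (-0.6433)·1.156 = 4.714.
E[T] = exp(μ + σ²/2) = exp(4.714 + 0.6678) = 217 thousand €.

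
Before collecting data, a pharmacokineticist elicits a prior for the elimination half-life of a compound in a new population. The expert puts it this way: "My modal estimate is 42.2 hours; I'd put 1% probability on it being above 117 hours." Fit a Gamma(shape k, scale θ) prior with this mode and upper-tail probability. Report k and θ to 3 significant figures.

Gamma(k,θ) with k>1 has mode (k−1)θ, so θ = 42.2/(k−1).
Need P(X < 117) = 0.99 with θ tied to k this way. Start at k = 2, θ = 42.2: P(X<117) ≈ 0.764.
Too low — raise k to concentrate. Iterating converges to k ≈ 5.41.
Then θ = 42.2/(5.41−1) ≈ 9.57.

k ≈ 5.41, θ ≈ 9.57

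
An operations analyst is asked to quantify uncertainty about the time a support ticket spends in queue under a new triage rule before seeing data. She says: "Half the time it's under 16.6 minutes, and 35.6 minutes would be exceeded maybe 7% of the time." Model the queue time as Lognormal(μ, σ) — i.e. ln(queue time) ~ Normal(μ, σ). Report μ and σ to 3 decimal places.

μ ≈ 2.809, σ ≈ 0.517

If T ~ Lognormal(μ,σ) then ln T ~ Normal(μ,σ), so the p-quantile of ln T is μ + z_p·σ.
ln(16.6) = 2.809 and ln(35.6) = 3.572; z_{0.5} = 0, z_{0.93} = 1.476.
σ = (3.572 − 2.809)/(1.476 − (0)) = 0.517.
μ = 2.809 − (0)·0.517 = 2.809.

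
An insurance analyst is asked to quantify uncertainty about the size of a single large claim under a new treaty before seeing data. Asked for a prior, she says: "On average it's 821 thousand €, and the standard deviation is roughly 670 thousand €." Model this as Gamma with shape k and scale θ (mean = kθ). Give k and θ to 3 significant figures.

k ≈ 1.5, θ ≈ 547

For Gamma(k, scale θ): mean = kθ, variance = kθ², so CV = 1/√k.
CV = SD/mean = 670/821 = 0.8161, hence k = 1/CV² = 1.5.
Then θ = mean/k = 821/1.5 = 547.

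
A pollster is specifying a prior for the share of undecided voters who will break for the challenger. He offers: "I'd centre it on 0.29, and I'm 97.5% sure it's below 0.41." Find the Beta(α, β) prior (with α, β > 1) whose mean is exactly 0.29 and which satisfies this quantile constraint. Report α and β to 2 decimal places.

α ≈ 17.38, β ≈ 42.56

With mean 0.29 fixed, write α = 0.29s, β = 0.71s where s = α+β.
Need P(θ < 0.41) = 0.975 under Beta(0.29s, 0.71s). Normal approximation: (q−m)/√(m(1−m)/s) ≈ z_{0.975} = 1.96, so s ≈ 0.29·0.71·(1.96)²/(0.41−0.29)² = 54.9.
At s = 54.9: P(θ<0.41) ≈ 0.970. Adjusting to match 0.975 gives s ≈ 59.95.
So α = 0.29·59.95 ≈ 17.38, β = 0.71·59.95 ≈ 42.56.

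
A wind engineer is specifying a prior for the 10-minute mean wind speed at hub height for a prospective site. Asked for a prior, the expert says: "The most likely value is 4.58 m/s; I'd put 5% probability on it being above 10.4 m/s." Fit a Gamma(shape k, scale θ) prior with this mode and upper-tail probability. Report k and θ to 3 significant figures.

Gamma(k,θ) with k>1 has mode (k−1)θ, so θ = 4.58/(k−1).
Need P(X < 10.4) = 0.95 with θ tied to k this way. Start at k = 2, θ = 4.58: P(X<10.4) ≈ 0.662.
Too low — raise k to concentrate. Iterating converges to k ≈ 5.08.
Then θ = 4.58/(5.08−1) ≈ 1.12.

k ≈ 5.08, θ ≈ 1.12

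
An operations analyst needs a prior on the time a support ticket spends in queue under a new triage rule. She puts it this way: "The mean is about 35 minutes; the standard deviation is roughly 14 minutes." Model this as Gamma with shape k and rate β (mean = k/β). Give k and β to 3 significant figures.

k ≈ 6.25, β ≈ 0.179

For Gamma(k, rate β): mean = k/β, variance = k/β², so CV = 1/√k.
CV = SD/mean = 14/35 = 0.4, hence k = 1/CV² = 6.25.
Then β = k/mean = 6.25/35 = 0.179.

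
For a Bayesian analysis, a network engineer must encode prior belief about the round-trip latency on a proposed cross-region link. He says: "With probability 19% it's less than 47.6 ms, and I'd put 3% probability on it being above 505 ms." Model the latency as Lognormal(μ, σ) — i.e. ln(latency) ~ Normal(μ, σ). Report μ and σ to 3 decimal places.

If T ~ Lognormal(μ,σ) then ln T ~ Normal(μ,σ), so the p-quantile of ln T is μ + z_p·σ.
ln(47.6) = 3.863 and ln(505) = 6.225; z_{0.19} = -0.8779, z_{0.97} = 1.881.
σ = (6.225 − 3.863)/(1.881 − (-0.8779)) = 0.856.
μ = 3.863 − (-0.8779)·0.856 = 4.614.

μ ≈ 4.614, σ ≈ 0.856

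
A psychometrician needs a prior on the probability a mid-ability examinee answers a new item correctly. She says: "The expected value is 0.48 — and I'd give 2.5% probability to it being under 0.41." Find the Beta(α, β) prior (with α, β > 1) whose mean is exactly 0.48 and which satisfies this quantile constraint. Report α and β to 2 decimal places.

α ≈ 92.72, β ≈ 100.44

With mean 0.48 fixed, write α = 0.48s, β = 0.52s where s = α+β.
Need P(θ < 0.41) = 0.025 under Beta(0.48s, 0.52s). Normal approximation: (q−m)/√(m(1−m)/s) ≈ z_{0.025} = -1.96, so s ≈ 0.48·0.52·(-1.96)²/(0.41−0.48)² = 195.7.
At s = 195.7: P(θ<0.41) ≈ 0.024. Adjusting to match 0.025 gives s ≈ 193.16.
So α = 0.48·193.16 ≈ 92.72, β = 0.52·193.16 ≈ 100.44.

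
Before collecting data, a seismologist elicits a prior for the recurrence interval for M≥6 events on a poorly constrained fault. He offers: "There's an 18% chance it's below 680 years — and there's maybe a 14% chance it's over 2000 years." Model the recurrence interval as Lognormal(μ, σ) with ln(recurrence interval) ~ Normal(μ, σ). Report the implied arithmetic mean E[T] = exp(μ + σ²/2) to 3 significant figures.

E[T] ≈ 1290 years

If T ~ Lognormal(μ,σ) then ln T ~ Normal(μ,σ), so the p-quantile of ln T is μ + z_p·σ.
ln(680) = 6.522 and ln(2000) = 7.601; z_{0.18} = -0.9154, z_{0.86} = 1.08.
σ = (7.601 − 6.522)/(1.08 − (-0.9154)) = 0.541.
μ = 6.522 − (-0.9154)·0.541 = 7.017.
E[T] = exp(μ + σ²/2) = exp(7.017 + 0.1461) = 1290 years.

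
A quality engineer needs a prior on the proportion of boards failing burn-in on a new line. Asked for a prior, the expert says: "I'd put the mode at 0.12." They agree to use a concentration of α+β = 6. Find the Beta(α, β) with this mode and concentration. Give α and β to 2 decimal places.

α = 1.48, β = 4.52

For α,β > 1 the Beta mode is (α−1)/(α+β−2). With α+β = 6, the mode is (α−1)/4.
Set (α−1)/4 = 0.12 → α = 1 + 0.12·4 = 1.48.
β = 6 − α = 4.52.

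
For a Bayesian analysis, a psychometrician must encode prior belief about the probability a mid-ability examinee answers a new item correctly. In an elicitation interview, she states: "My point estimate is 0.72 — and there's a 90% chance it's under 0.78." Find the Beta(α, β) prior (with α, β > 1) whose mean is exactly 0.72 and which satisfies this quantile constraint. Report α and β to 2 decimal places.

With mean 0.72 fixed, write α = 0.72s, β = 0.28s where s = α+β.
Need P(θ < 0.78) = 0.9 under Beta(0.72s, 0.28s). Normal approximation: (q−m)/√(m(1−m)/s) ≈ z_{0.9} = 1.28, so s ≈ 0.72·0.28·(1.28)²/(0.78−0.72)² = 92.0.
At s = 92.0: P(θ<0.78) ≈ 0.905. Adjusting to match 0.9 gives s ≈ 88.12.
So α = 0.72·88.12 ≈ 63.44, β = 0.28·88.12 ≈ 24.67.

α ≈ 63.44, β ≈ 24.67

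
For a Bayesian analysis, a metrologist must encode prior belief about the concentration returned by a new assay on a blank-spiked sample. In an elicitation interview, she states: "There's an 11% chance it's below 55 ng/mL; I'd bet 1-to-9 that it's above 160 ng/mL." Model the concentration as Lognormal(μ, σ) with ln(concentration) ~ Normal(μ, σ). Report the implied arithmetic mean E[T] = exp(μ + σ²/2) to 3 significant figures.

E[T] ≈ 102 ng/mL

If T ~ Lognormal(μ,σ) then ln T ~ Normal(μ,σ), so the p-quantile of ln T is μ + z_p·σ.
ln(55) = 4.007 and ln(160) = 5.075; z_{0.11} = -1.227, z_{0.9} = 1.282.
σ = (5.075 − 4.007)/(1.282 − (-1.227)) = 0.426.
μ = 4.007 − (-1.227)·0.426 = 4.530.
E[T] = exp(μ + σ²/2) = exp(4.530 + 0.0906) = 102 ng/mL.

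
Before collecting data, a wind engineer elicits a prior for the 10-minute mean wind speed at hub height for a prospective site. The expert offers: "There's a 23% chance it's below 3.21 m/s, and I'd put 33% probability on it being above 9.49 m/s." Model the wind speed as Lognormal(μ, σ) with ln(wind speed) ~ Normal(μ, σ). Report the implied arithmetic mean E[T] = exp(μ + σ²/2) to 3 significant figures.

E[T] ≈ 9.67 m/s

If T ~ Lognormal(μ,σ) then ln T ~ Normal(μ,σ), so the p-quantile of ln T is μ + z_p·σ.
ln(3.21) = 1.166 and ln(9.49) = 2.25; z_{0.23} = -0.7388, z_{0.67} = 0.4399.
σ = (2.25 − 1.166)/(0.4399 − (-0.7388)) = 0.920.
μ = 1.166 − (-0.7388)·0.920 = 1.846.
E[T] = exp(μ + σ²/2) = exp(1.846 + 0.4228) = 9.67 m/s.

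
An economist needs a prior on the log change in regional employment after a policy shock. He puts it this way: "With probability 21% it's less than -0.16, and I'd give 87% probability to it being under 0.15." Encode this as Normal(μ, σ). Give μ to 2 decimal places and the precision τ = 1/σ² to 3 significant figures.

μ = -0.03, τ = 38.9

The p-quantile of Normal(μ,σ) is μ + z_p·σ, with z_{0.21} = -0.8064 and z_{0.87} = 1.126.
Eliminate σ: μ = (z₂·x₁ − z₁·x₂)/(z₂ − z₁) = (1.126·-0.16 − (-0.8064)·0.15)/1.933 = -0.03.
Then σ = (x₂ − x₁)/(z₂ − z₁) = (0.15 − -0.16)/1.933 = 0.16.
Precision τ = 1/σ² = 1/0.1604² = 38.9.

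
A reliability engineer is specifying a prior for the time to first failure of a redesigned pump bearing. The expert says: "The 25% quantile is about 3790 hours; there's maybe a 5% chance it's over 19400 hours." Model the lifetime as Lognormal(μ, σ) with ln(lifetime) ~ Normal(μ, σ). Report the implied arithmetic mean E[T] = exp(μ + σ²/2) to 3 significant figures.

If T ~ Lognormal(μ,σ) then ln T ~ Normal(μ,σ), so the p-quantile of ln T is μ + z_p·σ.
ln(3790) = 8.24 and ln(19400) = 9.873; z_{0.25} = -0.6745, z_{0.95} = 1.645.
σ = (9.873 − 8.24)/(1.645 − (-0.6745)) = 0.704.
μ = 8.24 − (-0.6745)·0.704 = 8.715.
E[T] = exp(μ + σ²/2) = exp(8.715 + 0.2478) = 7810 hours.

E[T] ≈ 7810 hours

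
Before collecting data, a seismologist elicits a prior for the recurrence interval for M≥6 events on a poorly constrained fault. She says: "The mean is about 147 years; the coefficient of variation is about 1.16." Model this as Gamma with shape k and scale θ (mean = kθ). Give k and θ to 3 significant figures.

For Gamma(k, scale θ): mean = kθ, variance = kθ², so CV = 1/√k.
CV = 1.16, hence k = 1/CV² = 0.743.
Then θ = mean/k = 147/0.743 = 198.

k ≈ 0.743, θ ≈ 198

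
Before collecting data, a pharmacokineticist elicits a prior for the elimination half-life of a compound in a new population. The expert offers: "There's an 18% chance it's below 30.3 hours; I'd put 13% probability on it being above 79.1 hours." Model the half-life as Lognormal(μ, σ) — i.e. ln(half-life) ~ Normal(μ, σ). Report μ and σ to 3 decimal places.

If T ~ Lognormal(μ,σ) then ln T ~ Normal(μ,σ), so the p-quantile of ln T is μ + z_p·σ.
ln(30.3) = 3.411 and ln(79.1) = 4.371; z_{0.18} = -0.9154, z_{0.87} = 1.126.
σ = (4.371 − 3.411)/(1.126 − (-0.9154)) = 0.470.
μ = 3.411 − (-0.9154)·0.470 = 3.841.

μ ≈ 3.841, σ ≈ 0.470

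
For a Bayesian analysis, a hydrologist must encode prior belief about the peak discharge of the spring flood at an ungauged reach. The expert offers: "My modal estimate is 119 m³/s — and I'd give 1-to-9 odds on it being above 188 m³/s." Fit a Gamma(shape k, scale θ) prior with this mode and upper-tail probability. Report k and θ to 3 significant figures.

Gamma(k,θ) with k>1 has mode (k−1)θ, so θ = 119/(k−1).
Need P(X < 188) = 0.9 with θ tied to k this way. Start at k = 2, θ = 119: P(X<188) ≈ 0.469.
Too low — raise k to concentrate. Iterating converges to k ≈ 9.97.
Then θ = 119/(9.97−1) ≈ 13.3.

k ≈ 9.97, θ ≈ 13.3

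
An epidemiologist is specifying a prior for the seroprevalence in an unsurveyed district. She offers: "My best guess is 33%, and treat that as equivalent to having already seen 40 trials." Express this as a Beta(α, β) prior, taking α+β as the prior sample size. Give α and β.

α = 13.2, β = 26.8

Under the effective-sample-size interpretation, Beta(α, β) has prior mean α/(α+β) and prior sample size α+β.
So α+β = 40 and α/(α+β) = 0.33, giving α = 0.33·40 = 13.2 and β = 40 − 13.2 = 26.8.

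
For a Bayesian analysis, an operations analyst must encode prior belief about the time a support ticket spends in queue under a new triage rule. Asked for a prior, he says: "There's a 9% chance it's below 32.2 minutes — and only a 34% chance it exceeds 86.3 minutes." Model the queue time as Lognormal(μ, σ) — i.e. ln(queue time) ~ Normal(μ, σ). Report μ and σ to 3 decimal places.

If T ~ Lognormal(μ,σ) then ln T ~ Normal(μ,σ), so the p-quantile of ln T is μ + z_p·σ.
ln(32.2) = 3.472 and ln(86.3) = 4.458; z_{0.09} = -1.341, z_{0.66} = 0.4125.
σ = (4.458 − 3.472)/(0.4125 − (-1.341)) = 0.562.
μ = 3.472 − (-1.341)·0.562 = 4.226.

μ ≈ 4.226, σ ≈ 0.562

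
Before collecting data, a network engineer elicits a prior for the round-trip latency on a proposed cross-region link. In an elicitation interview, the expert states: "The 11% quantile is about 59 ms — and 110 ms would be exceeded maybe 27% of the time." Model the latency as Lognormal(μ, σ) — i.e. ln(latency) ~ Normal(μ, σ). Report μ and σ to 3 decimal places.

μ ≈ 4.493, σ ≈ 0.339

If T ~ Lognormal(μ,σ) then ln T ~ Normal(μ,σ), so the p-quantile of ln T is μ + z_p·σ.
ln(59) = 4.078 and ln(110) = 4.7; z_{0.11} = -1.227, z_{0.73} = 0.6128.
σ = (4.7 − 4.078)/(0.6128 − (-1.227)) = 0.339.
μ = 4.078 − (-1.227)·0.339 = 4.493.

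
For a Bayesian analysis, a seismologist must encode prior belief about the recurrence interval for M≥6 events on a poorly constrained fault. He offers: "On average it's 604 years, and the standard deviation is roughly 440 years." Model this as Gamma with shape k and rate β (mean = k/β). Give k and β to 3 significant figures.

For Gamma(k, rate β): mean = k/β, variance = k/β², so CV = 1/√k.
CV = SD/mean = 440/604 = 0.7285, hence k = 1/CV² = 1.88.
Then β = k/mean = 1.88/604 = 0.00312.

k ≈ 1.88, β ≈ 0.00312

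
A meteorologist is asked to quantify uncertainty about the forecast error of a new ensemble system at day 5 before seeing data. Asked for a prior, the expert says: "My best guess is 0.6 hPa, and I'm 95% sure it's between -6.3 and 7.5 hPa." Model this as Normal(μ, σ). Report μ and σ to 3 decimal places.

A symmetric 95% interval runs μ ± z·σ with z = 1.96.
Half-width = 6.9, so σ = 6.9/1.96 = 3.520.
μ is the stated best guess, 0.600.

μ = 0.600, σ = 3.520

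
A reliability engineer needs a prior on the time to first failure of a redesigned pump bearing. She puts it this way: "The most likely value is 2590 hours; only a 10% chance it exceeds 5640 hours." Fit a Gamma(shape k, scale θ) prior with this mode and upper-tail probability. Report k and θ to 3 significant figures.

Gamma(k,θ) with k>1 has mode (k−1)θ, so θ = 2590/(k−1).
Need P(X < 5640) = 0.9 with θ tied to k this way. Start at k = 2, θ = 2590: P(X<5640) ≈ 0.640.
Too low — raise k to concentrate. Iterating converges to k ≈ 4.17.
Then θ = 2590/(4.17−1) ≈ 816.

k ≈ 4.17, θ ≈ 816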